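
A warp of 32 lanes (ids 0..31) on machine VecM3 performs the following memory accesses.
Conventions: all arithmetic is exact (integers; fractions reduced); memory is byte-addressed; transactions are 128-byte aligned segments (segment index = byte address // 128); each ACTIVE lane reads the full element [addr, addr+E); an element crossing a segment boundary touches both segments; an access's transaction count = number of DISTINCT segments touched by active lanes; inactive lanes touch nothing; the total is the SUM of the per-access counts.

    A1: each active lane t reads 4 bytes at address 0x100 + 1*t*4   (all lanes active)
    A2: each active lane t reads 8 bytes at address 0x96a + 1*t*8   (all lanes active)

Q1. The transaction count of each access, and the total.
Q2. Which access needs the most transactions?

A1: 1 transaction
A2: 3 transactions

Answer: 1,3; total 4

Answer: A2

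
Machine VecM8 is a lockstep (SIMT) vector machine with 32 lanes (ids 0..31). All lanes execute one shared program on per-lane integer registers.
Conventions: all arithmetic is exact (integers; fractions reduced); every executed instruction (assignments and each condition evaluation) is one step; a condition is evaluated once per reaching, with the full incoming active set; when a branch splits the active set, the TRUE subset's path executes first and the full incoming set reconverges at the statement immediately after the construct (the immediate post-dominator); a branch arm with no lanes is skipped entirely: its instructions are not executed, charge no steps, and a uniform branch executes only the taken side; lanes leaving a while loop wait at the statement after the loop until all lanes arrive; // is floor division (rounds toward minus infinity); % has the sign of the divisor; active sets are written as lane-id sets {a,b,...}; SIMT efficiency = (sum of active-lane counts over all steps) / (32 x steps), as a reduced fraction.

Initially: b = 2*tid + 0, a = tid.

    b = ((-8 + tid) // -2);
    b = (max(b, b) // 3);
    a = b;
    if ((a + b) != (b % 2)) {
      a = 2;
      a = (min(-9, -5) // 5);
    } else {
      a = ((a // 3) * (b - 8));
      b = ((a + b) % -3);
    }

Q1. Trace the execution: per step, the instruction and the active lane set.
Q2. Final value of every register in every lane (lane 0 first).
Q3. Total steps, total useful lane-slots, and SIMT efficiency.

step 0: b <- ((-8 + tid) // -2)      {0,1,2,3,4,5,6,7,8,9,10,11,12,13,14,15,16,17,18,19,20,21,22,23,24,25,26,27,28,29,30,31}
step 1: b <- (max(b, b) // 3)        {0,1,2,3,4,5,6,7,8,9,10,11,12,13,14,15,16,17,18,19,20,21,22,23,24,25,26,27,28,29,30,31}
step 2: a <- b                       {0,1,2,3,4,5,6,7,8,9,10,11,12,13,14,15,16,17,18,19,20,21,22,23,24,25,26,27,28,29,30,31}
step 3: eval ((a + b) != (b % 2))    {0,1,2,3,4,5,6,7,8,9,10,11,12,13,14,15,16,17,18,19,20,21,22,23,24,25,26,27,28,29,30,31}
step 4: a <- 2                       {0,1,2,9,10,11,12,13,14,15,16,17,18,19,20,21,22,23,24,25,26,27,28,29,30,31}
step 5: a <- (min(-9, -5) // 5)      {0,1,2,9,10,11,12,13,14,15,16,17,18,19,20,21,22,23,24,25,26,27,28,29,30,31}
step 6: a <- ((a // 3) * (b - 8))    {3,4,5,6,7,8}
step 7: b <- ((a + b) % -3)          {3,4,5,6,7,8}

Answer: 8 steps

b: 1,1,1,0,0,0,0,0,0,-1,-1,-1,-1,-1,-1,-2,-2,-2,-2,-2,-2,-3,-3,-3,-3,-3,-3,-4,-4,-4,-4,-4
a: -2,-2,-2,0,0,0,0,0,0,-2,-2,-2,-2,-2,-2,-2,-2,-2,-2,-2,-2,-2,-2,-2,-2,-2,-2,-2,-2,-2,-2,-2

steps = 8; useful = 192; efficiency = 192/256 = 3/4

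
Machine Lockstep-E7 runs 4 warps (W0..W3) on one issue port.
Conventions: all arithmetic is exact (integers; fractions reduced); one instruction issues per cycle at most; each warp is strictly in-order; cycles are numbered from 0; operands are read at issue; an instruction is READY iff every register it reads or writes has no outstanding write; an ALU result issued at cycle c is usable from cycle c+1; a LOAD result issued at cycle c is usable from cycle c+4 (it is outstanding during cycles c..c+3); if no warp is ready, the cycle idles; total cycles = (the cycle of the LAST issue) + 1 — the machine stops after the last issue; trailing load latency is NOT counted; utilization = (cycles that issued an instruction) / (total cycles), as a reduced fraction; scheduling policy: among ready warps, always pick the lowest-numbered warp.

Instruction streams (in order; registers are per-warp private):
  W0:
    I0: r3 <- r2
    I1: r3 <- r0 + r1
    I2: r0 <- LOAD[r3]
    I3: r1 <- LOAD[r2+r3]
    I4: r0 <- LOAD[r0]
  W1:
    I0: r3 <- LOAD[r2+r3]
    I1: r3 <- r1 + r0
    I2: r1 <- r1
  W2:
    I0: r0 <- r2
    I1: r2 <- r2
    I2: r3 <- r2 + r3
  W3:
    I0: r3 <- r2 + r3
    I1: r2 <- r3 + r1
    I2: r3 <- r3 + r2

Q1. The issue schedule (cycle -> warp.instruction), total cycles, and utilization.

cycle 0: W0.I0
cycle 1: W0.I1
cycle 2: W0.I2
cycle 3: W0.I3
cycle 4: W1.I0
cycle 5: W2.I0
cycle 6: W0.I4
cycle 7: W2.I1
cycle 8: W1.I1
cycle 9: W1.I2
cycle 10: W2.I2
cycle 11: W3.I0
cycle 12: W3.I1
cycle 13: W3.I2

Answer: 14 cycles, utilization 1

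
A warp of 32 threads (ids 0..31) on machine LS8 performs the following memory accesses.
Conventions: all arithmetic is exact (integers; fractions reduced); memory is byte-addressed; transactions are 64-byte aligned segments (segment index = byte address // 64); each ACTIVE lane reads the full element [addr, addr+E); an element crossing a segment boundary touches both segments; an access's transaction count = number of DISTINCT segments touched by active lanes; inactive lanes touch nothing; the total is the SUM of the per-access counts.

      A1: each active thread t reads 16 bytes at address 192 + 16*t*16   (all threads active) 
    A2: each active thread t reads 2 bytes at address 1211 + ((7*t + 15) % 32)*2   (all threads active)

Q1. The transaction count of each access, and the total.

A1: 32 transactions
A2: 2 transactions

Answer: 32,2; total 34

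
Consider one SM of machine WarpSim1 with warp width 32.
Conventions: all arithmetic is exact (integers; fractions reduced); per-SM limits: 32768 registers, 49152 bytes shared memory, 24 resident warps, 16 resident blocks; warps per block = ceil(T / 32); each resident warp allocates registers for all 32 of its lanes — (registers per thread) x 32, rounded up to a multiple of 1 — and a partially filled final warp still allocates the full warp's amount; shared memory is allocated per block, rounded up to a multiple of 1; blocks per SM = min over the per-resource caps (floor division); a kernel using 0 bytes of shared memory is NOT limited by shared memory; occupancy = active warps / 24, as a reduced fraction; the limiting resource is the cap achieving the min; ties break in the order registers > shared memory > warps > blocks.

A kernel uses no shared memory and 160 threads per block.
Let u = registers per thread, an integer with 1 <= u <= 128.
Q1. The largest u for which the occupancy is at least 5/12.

Answer: u = 102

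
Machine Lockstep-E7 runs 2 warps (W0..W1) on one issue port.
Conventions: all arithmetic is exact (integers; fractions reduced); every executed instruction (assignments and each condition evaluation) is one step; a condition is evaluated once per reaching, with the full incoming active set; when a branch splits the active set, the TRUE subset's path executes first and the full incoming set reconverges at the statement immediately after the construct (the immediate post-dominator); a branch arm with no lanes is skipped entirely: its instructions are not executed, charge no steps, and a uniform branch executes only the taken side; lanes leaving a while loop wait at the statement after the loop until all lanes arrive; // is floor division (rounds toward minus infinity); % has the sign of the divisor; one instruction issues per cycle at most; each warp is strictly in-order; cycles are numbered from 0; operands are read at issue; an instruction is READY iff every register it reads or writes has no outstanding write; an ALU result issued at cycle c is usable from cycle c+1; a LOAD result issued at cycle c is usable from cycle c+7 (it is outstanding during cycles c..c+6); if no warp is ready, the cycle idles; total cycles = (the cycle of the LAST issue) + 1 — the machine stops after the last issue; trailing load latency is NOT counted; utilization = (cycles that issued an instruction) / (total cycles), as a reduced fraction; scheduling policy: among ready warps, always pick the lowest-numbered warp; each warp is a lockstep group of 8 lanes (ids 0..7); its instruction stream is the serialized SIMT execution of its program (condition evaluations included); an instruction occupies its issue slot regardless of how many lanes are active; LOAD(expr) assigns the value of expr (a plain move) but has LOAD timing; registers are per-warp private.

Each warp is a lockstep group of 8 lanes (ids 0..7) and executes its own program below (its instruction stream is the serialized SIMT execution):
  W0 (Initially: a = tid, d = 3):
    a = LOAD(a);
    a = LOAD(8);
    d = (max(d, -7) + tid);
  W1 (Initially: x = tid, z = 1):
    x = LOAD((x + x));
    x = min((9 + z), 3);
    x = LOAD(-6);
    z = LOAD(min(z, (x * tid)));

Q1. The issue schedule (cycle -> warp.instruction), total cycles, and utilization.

cycle 0: W0.I0
cycle 1: W1.I0
cycle 2: idle
cycle 3: idle
cycle 4: idle
cycle 5: idle
cycle 6: idle
cycle 7: W0.I1
cycle 8: W0.I2
cycle 9: W1.I1
cycle 10: W1.I2
cycle 11: idle
cycle 12: idle
cycle 13: idle
cycle 14: idle
cycle 15: idle
cycle 16: idle
cycle 17: W1.I3

Answer: 18 cycles, utilization 7/18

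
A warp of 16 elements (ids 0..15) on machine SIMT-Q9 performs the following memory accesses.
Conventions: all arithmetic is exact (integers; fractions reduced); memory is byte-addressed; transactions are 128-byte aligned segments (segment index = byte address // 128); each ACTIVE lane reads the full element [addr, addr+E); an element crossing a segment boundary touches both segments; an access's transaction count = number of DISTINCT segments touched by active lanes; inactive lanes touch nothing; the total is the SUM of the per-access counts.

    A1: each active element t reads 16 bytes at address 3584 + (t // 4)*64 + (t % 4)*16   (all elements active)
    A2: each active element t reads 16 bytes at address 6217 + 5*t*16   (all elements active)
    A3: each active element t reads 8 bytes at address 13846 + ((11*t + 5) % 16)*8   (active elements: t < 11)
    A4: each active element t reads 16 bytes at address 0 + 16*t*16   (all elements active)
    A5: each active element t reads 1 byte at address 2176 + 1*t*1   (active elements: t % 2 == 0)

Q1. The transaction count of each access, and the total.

A1: 2 transactions
A2: 11 transactions
A3: 2 transactions
A4: 16 transactions
A5: 1 transaction

Answer: 2,11,2,16,1; total 32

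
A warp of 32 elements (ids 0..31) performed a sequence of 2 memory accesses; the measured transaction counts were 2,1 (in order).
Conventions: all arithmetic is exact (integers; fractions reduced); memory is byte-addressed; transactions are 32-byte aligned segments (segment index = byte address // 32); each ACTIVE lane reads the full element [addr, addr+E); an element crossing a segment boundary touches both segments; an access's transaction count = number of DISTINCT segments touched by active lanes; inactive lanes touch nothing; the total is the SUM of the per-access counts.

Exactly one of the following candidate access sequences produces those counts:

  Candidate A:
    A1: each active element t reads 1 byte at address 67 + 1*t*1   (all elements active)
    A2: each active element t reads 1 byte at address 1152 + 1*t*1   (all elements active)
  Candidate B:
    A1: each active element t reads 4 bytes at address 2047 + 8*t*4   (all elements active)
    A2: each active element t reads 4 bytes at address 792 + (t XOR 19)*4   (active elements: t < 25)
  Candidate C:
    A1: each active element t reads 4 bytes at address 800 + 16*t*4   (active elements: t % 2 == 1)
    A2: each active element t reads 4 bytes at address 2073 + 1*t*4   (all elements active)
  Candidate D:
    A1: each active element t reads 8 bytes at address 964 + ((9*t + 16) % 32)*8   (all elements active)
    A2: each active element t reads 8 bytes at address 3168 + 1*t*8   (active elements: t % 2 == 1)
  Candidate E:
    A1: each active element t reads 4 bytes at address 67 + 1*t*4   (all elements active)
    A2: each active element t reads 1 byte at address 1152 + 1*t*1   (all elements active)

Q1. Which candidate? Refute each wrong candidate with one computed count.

B: A1 gives 33 transactions, not 2
C: A1 gives 16 transactions, not 2
D: A1 gives 9 transactions, not 2
E: A1 gives 5 transactions, not 2
A: all counts match (2,1)

Answer: A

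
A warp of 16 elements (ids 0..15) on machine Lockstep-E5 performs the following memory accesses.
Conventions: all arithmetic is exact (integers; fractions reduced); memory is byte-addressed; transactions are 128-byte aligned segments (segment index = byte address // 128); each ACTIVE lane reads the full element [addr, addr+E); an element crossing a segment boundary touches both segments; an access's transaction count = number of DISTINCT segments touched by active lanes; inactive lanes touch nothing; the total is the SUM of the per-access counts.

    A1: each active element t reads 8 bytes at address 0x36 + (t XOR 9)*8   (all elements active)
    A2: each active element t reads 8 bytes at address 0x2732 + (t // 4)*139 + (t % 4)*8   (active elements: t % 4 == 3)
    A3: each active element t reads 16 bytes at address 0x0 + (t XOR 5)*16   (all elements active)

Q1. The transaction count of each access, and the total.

A1: 2 transactions
A2: 4 transactions
A3: 2 transactions

Answer: 2,4,2; total 8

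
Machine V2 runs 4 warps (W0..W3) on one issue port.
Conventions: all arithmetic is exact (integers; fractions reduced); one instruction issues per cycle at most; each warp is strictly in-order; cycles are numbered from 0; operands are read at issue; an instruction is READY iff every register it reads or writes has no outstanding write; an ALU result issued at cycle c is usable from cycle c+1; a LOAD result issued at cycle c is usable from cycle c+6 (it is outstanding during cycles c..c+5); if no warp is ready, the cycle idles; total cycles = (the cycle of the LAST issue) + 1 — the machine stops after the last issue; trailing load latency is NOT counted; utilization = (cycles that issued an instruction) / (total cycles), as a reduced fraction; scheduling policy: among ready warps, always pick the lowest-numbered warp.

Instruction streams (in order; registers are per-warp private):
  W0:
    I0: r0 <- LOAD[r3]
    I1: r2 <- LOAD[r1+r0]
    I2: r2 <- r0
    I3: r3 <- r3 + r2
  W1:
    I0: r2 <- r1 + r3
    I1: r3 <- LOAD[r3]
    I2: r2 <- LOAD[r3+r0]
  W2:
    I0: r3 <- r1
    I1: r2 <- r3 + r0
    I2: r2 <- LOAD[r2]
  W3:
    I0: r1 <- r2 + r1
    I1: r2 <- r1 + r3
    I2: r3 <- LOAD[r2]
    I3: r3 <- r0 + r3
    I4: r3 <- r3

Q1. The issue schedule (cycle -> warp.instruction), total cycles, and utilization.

cycle 0: W0.I0
cycle 1: W1.I0
cycle 2: W1.I1
cycle 3: W2.I0
cycle 4: W2.I1
cycle 5: W2.I2
cycle 6: W0.I1
cycle 7: W3.I0
cycle 8: W1.I2
cycle 9: W3.I1
cycle 10: W3.I2
cycle 11: idle
cycle 12: W0.I2
cycle 13: W0.I3
cycle 14: idle
cycle 15: idle
cycle 16: W3.I3
cycle 17: W3.I4

Answer: 18 cycles, utilization 5/6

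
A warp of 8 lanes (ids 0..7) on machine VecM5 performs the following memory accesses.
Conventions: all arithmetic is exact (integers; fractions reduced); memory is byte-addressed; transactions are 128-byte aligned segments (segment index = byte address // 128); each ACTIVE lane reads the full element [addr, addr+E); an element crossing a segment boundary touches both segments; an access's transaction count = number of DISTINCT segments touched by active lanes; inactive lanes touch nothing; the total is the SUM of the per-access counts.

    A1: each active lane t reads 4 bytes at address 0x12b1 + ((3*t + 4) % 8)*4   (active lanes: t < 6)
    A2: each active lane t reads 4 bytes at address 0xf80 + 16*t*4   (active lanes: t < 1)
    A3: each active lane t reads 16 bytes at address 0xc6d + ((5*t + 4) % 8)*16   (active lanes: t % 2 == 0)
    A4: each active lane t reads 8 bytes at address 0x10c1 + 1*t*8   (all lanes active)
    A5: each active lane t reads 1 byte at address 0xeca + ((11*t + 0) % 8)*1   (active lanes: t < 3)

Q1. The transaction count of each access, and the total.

A1: 1 transaction
A2: 1 transaction
A3: 2 transactions
A4: 2 transactions
A5: 1 transaction

Answer: 1,1,2,2,1; total 7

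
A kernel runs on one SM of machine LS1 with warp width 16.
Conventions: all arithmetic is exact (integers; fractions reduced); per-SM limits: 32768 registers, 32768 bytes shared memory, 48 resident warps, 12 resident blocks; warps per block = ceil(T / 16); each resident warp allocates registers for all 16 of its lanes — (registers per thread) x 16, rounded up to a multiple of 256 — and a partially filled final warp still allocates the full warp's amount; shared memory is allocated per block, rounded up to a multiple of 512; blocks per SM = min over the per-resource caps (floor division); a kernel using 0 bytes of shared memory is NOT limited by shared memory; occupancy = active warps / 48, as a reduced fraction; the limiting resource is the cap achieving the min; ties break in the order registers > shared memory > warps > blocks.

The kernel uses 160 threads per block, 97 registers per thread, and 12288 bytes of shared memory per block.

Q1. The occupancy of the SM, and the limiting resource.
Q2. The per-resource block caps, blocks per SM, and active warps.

Answer: occupancy 5/24, limited by registers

registers: 1 block
shared memory: 2 blocks
warps: 4 blocks
blocks: 12 blocks

Answer: 1 block, 10 active warps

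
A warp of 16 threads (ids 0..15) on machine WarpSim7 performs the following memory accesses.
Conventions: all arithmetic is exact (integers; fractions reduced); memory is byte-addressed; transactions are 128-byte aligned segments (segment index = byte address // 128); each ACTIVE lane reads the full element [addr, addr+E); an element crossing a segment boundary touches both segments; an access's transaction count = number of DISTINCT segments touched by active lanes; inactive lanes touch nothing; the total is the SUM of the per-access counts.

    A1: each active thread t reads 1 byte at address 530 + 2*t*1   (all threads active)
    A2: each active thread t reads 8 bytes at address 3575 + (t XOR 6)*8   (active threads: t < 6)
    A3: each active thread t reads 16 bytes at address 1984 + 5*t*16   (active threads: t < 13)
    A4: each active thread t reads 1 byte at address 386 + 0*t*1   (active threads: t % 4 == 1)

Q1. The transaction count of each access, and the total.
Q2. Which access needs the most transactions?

A1: 1 transaction
A2: 1 transaction
A3: 9 transactions
A4: 1 transaction

Answer: 1,1,9,1; total 12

Answer: A3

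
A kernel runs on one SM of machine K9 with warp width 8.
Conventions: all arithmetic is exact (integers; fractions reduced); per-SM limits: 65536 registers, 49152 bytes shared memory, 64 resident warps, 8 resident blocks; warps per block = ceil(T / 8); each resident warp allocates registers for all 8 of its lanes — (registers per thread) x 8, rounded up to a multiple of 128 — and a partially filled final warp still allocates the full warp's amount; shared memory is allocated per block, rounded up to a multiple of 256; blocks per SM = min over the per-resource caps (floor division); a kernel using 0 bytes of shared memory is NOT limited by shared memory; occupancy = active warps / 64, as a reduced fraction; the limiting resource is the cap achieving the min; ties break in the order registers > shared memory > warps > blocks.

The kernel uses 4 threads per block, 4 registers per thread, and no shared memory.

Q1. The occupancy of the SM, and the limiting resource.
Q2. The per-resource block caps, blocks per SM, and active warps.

Answer: occupancy 1/8, limited by blocks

registers: 512 blocks
shared memory: no limit (kernel uses none)
warps: 64 blocks
blocks: 8 blocks

Answer: 8 blocks, 8 active warps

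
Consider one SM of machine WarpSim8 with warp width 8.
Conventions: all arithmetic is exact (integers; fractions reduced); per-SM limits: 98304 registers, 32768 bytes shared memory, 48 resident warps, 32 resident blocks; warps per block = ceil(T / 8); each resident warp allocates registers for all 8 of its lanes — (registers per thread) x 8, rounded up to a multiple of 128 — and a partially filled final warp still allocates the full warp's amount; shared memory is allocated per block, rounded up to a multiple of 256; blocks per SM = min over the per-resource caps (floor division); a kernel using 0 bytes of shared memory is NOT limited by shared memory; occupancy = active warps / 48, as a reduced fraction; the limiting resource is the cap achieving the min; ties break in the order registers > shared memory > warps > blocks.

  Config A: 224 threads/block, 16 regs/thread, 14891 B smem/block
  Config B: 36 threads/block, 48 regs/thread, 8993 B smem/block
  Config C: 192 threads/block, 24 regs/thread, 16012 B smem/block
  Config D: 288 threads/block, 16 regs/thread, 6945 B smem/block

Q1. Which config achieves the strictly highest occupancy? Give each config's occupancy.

occupancies: A 7/12, B 5/16, C 1, D 3/4

Answer: C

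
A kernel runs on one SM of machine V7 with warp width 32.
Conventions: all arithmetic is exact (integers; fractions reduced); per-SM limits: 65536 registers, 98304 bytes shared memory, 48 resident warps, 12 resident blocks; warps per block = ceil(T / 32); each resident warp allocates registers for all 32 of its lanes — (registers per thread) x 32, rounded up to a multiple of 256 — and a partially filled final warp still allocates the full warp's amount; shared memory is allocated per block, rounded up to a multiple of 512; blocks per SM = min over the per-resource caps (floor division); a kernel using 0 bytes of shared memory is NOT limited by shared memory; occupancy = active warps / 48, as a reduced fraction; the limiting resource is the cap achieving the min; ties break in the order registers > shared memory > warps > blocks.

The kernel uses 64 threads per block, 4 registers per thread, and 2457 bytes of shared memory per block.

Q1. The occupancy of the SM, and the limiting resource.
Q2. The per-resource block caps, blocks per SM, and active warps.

Answer: occupancy 1/2, limited by blocks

registers: 128 blocks
shared memory: 38 blocks
warps: 24 blocks
blocks: 12 blocks

Answer: 12 blocks, 24 active warps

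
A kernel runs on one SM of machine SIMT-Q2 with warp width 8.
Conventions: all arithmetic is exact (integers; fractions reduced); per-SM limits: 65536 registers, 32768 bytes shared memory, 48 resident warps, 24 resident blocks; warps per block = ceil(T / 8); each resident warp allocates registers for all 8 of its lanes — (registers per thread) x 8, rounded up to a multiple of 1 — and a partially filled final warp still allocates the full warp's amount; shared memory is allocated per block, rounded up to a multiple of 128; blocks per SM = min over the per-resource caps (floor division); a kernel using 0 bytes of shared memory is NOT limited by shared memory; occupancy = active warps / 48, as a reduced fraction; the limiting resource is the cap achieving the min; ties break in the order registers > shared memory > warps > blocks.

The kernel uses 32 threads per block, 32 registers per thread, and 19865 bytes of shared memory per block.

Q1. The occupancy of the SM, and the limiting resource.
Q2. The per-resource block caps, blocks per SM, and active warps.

Answer: occupancy 1/12, limited by shared memory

registers: 64 blocks
shared memory: 1 block
warps: 12 blocks
blocks: 24 blocks

Answer: 1 block, 4 active warps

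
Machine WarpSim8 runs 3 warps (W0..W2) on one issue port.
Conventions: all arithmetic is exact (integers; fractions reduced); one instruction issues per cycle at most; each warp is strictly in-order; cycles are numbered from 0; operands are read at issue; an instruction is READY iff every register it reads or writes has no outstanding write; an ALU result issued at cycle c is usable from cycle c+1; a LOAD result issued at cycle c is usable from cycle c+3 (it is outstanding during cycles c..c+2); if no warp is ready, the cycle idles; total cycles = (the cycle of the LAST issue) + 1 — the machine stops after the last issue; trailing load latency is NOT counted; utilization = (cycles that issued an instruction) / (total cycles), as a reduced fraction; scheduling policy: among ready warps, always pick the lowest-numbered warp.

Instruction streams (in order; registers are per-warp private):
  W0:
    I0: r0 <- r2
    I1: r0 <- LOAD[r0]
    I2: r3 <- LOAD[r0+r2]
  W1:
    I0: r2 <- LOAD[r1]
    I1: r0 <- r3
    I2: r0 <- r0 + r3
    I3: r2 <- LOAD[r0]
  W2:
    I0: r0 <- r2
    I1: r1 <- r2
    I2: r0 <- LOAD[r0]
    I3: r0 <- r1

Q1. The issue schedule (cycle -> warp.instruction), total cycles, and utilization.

cycle 0: W0.I0
cycle 1: W0.I1
cycle 2: W1.I0
cycle 3: W1.I1
cycle 4: W0.I2
cycle 5: W1.I2
cycle 6: W1.I3
cycle 7: W2.I0
cycle 8: W2.I1
cycle 9: W2.I2
cycle 10: idle
cycle 11: idle
cycle 12: W2.I3

Answer: 13 cycles, utilization 11/13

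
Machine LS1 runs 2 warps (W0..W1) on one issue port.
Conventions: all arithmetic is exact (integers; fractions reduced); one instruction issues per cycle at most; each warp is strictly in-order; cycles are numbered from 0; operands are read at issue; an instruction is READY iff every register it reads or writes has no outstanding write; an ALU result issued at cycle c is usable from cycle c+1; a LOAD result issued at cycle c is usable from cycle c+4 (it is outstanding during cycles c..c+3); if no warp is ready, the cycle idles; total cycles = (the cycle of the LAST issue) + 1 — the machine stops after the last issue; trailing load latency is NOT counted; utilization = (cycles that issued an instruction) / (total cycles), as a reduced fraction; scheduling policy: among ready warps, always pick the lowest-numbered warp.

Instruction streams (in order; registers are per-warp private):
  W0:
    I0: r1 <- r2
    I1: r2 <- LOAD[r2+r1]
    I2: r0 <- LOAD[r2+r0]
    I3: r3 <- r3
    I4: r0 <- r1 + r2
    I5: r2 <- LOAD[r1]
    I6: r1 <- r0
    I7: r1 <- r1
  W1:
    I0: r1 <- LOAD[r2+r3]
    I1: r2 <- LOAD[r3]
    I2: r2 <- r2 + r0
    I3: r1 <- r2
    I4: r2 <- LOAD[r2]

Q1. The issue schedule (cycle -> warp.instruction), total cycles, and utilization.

cycle 0: W0.I0
cycle 1: W0.I1
cycle 2: W1.I0
cycle 3: W1.I1
cycle 4: idle
cycle 5: W0.I2
cycle 6: W0.I3
cycle 7: W1.I2
cycle 8: W1.I3
cycle 9: W0.I4
cycle 10: W0.I5
cycle 11: W0.I6
cycle 12: W0.I7
cycle 13: W1.I4

Answer: 14 cycles, utilization 13/14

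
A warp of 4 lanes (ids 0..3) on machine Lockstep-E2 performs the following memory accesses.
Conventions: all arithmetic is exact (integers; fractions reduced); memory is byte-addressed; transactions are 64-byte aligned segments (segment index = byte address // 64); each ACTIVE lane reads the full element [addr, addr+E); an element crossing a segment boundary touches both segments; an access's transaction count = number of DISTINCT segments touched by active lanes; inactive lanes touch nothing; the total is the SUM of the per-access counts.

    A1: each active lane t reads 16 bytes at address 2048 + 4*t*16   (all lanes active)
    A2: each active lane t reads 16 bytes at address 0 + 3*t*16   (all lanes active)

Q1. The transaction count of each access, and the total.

A1: 4 transactions
A2: 3 transactions

Answer: 4,3; total 7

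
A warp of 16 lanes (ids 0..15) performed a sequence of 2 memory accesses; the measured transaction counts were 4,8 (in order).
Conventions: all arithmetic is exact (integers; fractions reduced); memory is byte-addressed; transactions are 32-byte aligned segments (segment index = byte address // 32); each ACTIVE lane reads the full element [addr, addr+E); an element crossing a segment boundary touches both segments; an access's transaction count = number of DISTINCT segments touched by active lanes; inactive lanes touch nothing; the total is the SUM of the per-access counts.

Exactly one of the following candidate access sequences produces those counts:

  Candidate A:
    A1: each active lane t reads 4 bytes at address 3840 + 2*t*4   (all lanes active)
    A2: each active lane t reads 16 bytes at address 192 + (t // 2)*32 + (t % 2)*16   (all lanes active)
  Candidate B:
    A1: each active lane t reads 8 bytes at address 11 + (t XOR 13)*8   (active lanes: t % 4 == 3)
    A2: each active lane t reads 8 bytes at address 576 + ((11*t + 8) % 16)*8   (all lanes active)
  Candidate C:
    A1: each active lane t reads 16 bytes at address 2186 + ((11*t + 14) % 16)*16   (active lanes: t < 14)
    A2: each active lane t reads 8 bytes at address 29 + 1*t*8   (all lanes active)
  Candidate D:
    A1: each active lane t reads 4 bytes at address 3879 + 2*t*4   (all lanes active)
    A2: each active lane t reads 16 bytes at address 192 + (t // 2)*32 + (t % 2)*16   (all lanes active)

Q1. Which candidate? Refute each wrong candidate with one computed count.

B: A1 gives 5 transactions, not 4
C: A1 gives 9 transactions, not 4
D: A1 gives 5 transactions, not 4
A: all counts match (4,8)

Answer: A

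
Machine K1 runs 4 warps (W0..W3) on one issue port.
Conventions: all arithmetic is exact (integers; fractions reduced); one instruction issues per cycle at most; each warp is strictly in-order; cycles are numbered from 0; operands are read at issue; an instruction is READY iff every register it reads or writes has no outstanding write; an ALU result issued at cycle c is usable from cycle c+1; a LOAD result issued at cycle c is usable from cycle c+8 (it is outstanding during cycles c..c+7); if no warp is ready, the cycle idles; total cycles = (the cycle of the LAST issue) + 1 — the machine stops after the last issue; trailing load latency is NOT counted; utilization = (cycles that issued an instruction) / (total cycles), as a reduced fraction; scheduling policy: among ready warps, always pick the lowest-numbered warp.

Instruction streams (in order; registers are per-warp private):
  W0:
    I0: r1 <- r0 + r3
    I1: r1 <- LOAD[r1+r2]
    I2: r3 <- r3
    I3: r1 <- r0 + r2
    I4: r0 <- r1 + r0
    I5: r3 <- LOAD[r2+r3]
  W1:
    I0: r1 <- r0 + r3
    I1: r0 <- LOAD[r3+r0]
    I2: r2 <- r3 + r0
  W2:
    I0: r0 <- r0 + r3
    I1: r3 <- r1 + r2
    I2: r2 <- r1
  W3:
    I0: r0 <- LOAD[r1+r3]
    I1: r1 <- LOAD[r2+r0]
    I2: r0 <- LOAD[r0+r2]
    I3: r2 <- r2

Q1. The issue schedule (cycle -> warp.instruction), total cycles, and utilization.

cycle 0: W0.I0
cycle 1: W0.I1
cycle 2: W0.I2
cycle 3: W1.I0
cycle 4: W1.I1
cycle 5: W2.I0
cycle 6: W2.I1
cycle 7: W2.I2
cycle 8: W3.I0
cycle 9: W0.I3
cycle 10: W0.I4
cycle 11: W0.I5
cycle 12: W1.I2
cycle 13: idle
cycle 14: idle
cycle 15: idle
cycle 16: W3.I1
cycle 17: W3.I2
cycle 18: W3.I3

Answer: 19 cycles, utilization 16/19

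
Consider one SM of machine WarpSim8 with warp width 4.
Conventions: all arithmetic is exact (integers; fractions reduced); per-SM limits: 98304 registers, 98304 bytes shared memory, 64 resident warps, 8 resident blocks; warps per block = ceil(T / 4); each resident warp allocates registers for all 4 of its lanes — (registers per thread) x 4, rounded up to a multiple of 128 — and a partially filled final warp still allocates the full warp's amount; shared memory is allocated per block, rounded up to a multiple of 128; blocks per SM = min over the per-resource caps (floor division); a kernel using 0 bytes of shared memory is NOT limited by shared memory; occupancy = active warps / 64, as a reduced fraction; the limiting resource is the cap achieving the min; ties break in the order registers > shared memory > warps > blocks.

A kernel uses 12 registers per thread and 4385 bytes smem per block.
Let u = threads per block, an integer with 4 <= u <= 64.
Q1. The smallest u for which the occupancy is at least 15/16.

Answer: u = 29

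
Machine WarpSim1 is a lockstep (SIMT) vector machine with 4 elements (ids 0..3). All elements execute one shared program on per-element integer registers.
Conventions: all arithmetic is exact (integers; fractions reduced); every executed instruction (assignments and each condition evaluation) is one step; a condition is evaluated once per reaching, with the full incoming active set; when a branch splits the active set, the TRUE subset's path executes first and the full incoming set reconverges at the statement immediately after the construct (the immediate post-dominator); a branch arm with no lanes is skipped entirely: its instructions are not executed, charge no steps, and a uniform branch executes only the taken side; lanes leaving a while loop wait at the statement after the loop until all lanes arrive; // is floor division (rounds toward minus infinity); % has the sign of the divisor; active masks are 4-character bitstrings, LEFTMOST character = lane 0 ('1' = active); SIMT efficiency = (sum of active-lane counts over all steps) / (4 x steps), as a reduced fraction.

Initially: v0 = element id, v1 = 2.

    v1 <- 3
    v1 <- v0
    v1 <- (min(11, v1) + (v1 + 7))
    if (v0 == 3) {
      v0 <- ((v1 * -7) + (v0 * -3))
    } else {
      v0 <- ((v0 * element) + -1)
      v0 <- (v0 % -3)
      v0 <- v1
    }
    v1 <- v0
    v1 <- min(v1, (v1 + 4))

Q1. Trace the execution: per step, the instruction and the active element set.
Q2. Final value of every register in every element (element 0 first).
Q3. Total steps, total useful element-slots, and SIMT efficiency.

step 0: v1 <- 3                      1111
step 1: v1 <- v0                     1111
step 2: v1 <- (min(11, v1) + (v1 + 7)) 1111
step 3: eval (v0 == 3)               1111
step 4: v0 <- ((v1 * -7) + (v0 * -3)) 0001
step 5: v0 <- ((v0 * element) + -1)  1110
step 6: v0 <- (v0 % -3)              1110
step 7: v0 <- v1                     1110
step 8: v1 <- v0                     1111
step 9: v1 <- min(v1, (v1 + 4))      1111

Answer: 10 steps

v0: 7,9,11,-100
v1: 7,9,11,-100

steps = 10; useful = 34; efficiency = 34/40 = 17/20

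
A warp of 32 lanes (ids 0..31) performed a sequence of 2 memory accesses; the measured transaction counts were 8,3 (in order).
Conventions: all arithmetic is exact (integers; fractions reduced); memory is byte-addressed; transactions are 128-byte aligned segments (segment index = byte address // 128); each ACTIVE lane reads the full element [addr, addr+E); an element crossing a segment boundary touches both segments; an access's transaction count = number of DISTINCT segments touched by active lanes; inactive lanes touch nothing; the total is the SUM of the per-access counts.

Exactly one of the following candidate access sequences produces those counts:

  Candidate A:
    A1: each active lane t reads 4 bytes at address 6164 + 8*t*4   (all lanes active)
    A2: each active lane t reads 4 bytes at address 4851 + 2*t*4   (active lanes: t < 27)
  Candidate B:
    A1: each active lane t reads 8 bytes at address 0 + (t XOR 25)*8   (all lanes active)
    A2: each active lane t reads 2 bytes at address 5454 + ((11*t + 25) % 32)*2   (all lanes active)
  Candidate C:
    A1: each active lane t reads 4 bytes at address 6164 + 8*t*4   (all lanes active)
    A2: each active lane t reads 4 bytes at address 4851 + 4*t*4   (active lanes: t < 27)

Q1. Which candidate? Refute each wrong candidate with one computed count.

B: A1 gives 2 transactions, not 8
C: A2 gives 5 transactions, not 3
A: all counts match (8,3)

Answer: A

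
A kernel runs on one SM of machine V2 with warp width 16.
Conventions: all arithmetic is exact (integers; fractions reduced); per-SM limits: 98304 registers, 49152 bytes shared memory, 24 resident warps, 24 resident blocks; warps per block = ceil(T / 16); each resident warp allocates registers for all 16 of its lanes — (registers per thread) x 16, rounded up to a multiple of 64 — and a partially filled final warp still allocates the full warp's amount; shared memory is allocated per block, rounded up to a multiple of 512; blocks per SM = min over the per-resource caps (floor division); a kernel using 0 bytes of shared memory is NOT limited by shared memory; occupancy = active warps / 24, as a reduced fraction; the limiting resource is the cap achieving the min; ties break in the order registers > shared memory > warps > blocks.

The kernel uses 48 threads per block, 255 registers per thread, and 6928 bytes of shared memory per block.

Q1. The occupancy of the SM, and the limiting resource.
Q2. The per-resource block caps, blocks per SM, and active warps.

Answer: occupancy 3/4, limited by shared memory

registers: 8 blocks
shared memory: 6 blocks
warps: 8 blocks
blocks: 24 blocks

Answer: 6 blocks, 18 active warps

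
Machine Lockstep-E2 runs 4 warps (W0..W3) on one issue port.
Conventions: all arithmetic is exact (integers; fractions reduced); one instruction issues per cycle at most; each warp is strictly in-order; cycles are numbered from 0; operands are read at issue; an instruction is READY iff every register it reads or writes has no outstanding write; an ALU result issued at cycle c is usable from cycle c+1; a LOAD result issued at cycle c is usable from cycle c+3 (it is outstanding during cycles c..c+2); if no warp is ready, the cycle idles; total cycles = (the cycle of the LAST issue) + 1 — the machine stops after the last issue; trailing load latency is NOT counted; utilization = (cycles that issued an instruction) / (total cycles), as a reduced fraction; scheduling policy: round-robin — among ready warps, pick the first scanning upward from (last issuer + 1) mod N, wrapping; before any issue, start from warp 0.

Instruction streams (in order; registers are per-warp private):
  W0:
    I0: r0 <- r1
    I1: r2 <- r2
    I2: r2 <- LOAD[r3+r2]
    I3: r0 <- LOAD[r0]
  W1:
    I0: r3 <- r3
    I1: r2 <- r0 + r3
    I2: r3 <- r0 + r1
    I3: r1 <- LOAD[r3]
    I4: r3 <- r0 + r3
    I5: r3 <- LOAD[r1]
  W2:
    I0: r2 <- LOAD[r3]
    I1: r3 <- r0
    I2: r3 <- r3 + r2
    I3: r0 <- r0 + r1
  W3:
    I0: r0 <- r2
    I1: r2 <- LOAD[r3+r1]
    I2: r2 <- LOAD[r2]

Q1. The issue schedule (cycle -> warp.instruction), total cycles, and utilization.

cycle 0: W0.I0
cycle 1: W1.I0
cycle 2: W2.I0
cycle 3: W3.I0
cycle 4: W0.I1
cycle 5: W1.I1
cycle 6: W2.I1
cycle 7: W3.I1
cycle 8: W0.I2
cycle 9: W1.I2
cycle 10: W2.I2
cycle 11: W3.I2
cycle 12: W0.I3
cycle 13: W1.I3
cycle 14: W2.I3
cycle 15: W1.I4
cycle 16: W1.I5

Answer: 17 cycles, utilization 1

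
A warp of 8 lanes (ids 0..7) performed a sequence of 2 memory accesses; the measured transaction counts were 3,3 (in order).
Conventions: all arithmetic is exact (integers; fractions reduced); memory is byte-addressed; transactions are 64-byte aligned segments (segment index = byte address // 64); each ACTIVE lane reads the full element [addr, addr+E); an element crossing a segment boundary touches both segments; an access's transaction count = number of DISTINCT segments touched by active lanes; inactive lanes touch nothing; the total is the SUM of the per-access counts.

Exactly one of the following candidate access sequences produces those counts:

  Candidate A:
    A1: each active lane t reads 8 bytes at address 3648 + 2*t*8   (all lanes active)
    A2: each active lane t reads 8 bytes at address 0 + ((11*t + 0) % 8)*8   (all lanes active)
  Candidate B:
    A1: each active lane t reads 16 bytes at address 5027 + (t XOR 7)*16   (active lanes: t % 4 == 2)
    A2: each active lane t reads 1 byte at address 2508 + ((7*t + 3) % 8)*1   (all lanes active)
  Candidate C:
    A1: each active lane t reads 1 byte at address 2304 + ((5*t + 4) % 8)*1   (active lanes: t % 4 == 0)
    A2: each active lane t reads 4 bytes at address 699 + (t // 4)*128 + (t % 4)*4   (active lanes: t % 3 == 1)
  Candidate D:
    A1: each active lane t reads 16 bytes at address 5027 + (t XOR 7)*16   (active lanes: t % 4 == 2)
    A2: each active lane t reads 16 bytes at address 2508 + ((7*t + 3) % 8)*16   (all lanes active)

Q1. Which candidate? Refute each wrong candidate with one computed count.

A: A1 gives 2 transactions, not 3
B: A2 gives 1 transaction, not 3
C: A1 gives 1 transaction, not 3
D: all counts match (3,3)

Answer: D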